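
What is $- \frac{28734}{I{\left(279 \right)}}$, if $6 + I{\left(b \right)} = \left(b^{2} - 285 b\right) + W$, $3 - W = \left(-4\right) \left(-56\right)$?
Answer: $\frac{28734}{1901} \approx 15.115$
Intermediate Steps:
$W = -221$ ($W = 3 - \left(-4\right) \left(-56\right) = 3 - 224 = -221$)
$I{\left(b \right)} = -227 + b^{2} - 285 b$ ($I{\left(b \right)} = -6 - \left(221 - b^{2} + 285 b\right) = -227 + b^{2} - 285 b$)
$- \frac{28734}{I{\left(279 \right)}} = - \frac{28734}{-227 + 279^{2} - 79515} = - \frac{28734}{-227 + 77841 - 79515} = - \frac{28734}{-1901} = \left(-28734\right) \left(- \frac{1}{1901}\right) = \frac{28734}{1901}$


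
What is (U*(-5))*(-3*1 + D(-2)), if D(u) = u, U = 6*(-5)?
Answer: -750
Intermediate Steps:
U = -30
(U*(-5))*(-3*1 + D(-2)) = (-30*(-5))*(-3*1 - 2) = 150*(-3 - 2) = 150*(-5) = -750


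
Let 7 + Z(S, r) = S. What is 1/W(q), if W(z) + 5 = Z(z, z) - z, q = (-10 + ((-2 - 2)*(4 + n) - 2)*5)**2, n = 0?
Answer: -1/12 ≈ -0.083333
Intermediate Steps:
Z(S, r) = -7 + S
q = 10000 (q = (-10 + ((-2 - 2)*(4 + 0) - 2)*5)**2 = (-10 + (-4*4 - 2)*5)**2 = (-10 + (-16 - 2)*5)**2 = (-10 - 18*5)**2 = (-10 - 90)**2 = (-100)**2 = 10000)
W(z) = -12 (W(z) = -5 + ((-7 + z) - z) = -5 - 7 = -12)
1/W(q) = 1/(-12) = -1/12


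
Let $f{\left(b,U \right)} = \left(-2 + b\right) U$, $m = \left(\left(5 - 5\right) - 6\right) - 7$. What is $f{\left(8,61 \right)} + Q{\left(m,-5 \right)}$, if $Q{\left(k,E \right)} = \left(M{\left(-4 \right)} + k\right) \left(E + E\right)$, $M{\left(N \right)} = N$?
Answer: $536$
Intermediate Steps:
$m = -13$ ($m = \left(0 - 6\right) - 7 = -6 - 7 = -13$)
$Q{\left(k,E \right)} = 2 E \left(-4 + k\right)$ ($Q{\left(k,E \right)} = \left(-4 + k\right) \left(E + E\right) = \left(-4 + k\right) 2 E = 2 E \left(-4 + k\right)$)
$f{\left(b,U \right)} = U \left(-2 + b\right)$
$f{\left(8,61 \right)} + Q{\left(m,-5 \right)} = 61 \left(-2 + 8\right) + 2 \left(-5\right) \left(-4 - 13\right) = 61 \cdot 6 + 2 \left(-5\right) \left(-17\right) = 366 + 170 = 536$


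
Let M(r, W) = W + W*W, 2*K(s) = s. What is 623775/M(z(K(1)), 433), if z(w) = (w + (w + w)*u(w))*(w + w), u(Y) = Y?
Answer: 623775/187922 ≈ 3.3193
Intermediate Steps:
K(s) = s/2
z(w) = 2*w*(w + 2*w²) (z(w) = (w + (w + w)*w)*(w + w) = (w + (2*w)*w)*(2*w) = (w + 2*w²)*(2*w) = 2*w*(w + 2*w²))
M(r, W) = W + W²
623775/M(z(K(1)), 433) = 623775/((433*(1 + 433))) = 623775/((433*434)) = 623775/187922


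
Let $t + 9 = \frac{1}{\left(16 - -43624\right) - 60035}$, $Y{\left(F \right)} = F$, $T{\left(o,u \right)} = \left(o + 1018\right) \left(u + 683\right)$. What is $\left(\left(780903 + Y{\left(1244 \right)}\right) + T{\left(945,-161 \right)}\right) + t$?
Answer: $\frac{29622879479}{16395} \approx 1.8068 \cdot 10^{6}$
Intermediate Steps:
$T{\left(o,u \right)} = \left(683 + u\right) \left(1018 + o\right)$ ($T{\left(o,u \right)} = \left(1018 + o\right) \left(683 + u\right) = \left(683 + u\right) \left(1018 + o\right)$)
$t = - \frac{147556}{16395}$ ($t = -9 + \frac{1}{\left(16 - -43624\right) - 60035} = -9 + \frac{1}{\left(16 + 43624\right) - 60035} = -9 + \frac{1}{43640 - 60035} = -9 + \frac{1}{-16395} = -9 - \frac{1}{16395} = - \frac{147556}{16395} \approx -9.0001$)
$\left(\left(780903 + Y{\left(1244 \right)}\right) + T{\left(945,-161 \right)}\right) + t = \left(\left(780903 + 1244\right) + \left(695294 + 683 \cdot 945 + 1018 \left(-161\right) + 945 \left(-161\right)\right)\right) - \frac{147556}{16395} = \left(782147 + \left(695294 + 645435 - 163898 - 152145\right)\right) - \frac{147556}{16395} = \left(782147 + 1024686\right) - \frac{147556}{16395} = 1806833 - \frac{147556}{16395} = \frac{29622879479}{16395}$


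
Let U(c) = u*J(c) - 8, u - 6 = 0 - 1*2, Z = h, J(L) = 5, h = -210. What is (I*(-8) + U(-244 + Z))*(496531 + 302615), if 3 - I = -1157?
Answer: -7406485128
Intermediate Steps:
I = 1160 (I = 3 - 1*(-1157) = 3 + 1157 = 1160)
Z = -210
u = 4 (u = 6 + (0 - 1*2) = 6 + (0 - 2) = 6 - 2 = 4)
U(c) = 12 (U(c) = 4*5 - 8 = 20 - 8 = 12)
(I*(-8) + U(-244 + Z))*(496531 + 302615) = (1160*(-8) + 12)*(496531 + 302615) = (-9280 + 12)*799146 = -9268*799146 = -7406485128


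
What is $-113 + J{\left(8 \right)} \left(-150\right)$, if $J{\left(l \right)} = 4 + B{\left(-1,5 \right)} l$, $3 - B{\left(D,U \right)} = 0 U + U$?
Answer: $1687$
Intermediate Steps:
$B{\left(D,U \right)} = 3 - U$ ($B{\left(D,U \right)} = 3 - \left(0 U + U\right) = 3 - \left(0 + U\right) = 3 - U$)
$J{\left(l \right)} = 4 - 2 l$ ($J{\left(l \right)} = 4 + \left(3 - 5\right) l = 4 - 2 l$)
$-113 + J{\left(8 \right)} \left(-150\right) = -113 + \left(4 - 16\right) \left(-150\right) = -113 - -1800 = -113 + 1800 = 1687$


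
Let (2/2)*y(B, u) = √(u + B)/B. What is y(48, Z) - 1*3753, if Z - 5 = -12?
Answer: -3753 + √41/48 ≈ -3752.9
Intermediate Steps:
Z = -7 (Z = 5 - 12 = -7)
y(B, u) = √(B + u)/B (y(B, u) = √(u + B)/B = √(B + u)/B)
y(48, Z) - 1*3753 = √(48 - 7)/48 - 1*3753 = √41/48 - 3753 = -3753 + √41/48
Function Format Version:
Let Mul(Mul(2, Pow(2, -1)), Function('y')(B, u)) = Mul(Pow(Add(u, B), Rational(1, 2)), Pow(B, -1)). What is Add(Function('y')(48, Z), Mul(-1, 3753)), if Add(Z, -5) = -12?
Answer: Add(-3753, Mul(Rational(1, 48), Pow(41, Rational(1, 2)))) ≈ -3752.9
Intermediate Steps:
Z = -7 (Z = Add(5, -12) = -7)
Function('y')(B, u) = Mul(Pow(B, -1), Pow(Add(B, u), Rational(1, 2))) (Function('y')(B, u) = Mul(Pow(Add(u, B), Rational(1, 2)), Pow(B, -1)) = Mul(Pow(Add(B, u), Rational(1, 2)), Pow(B, -1)) = Mul(Pow(B, -1), Pow(Add(B, u), Rational(1, 2))))
Add(Function('y')(48, Z), Mul(-1, 3753)) = Add(Mul(Pow(48, -1), Pow(Add(48, -7), Rational(1, 2))), Mul(-1, 3753)) = Add(Mul(Rational(1, 48), Pow(41, Rational(1, 2))), -3753) = Add(-3753, Mul(Rational(1, 48), Pow(41, Rational(1, 2))))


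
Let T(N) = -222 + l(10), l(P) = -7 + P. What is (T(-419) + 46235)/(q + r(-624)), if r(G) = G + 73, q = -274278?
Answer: -46016/274829 ≈ -0.16743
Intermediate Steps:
r(G) = 73 + G
T(N) = -219 (T(N) = -222 + (-7 + 10) = -222 + 3 = -219)
(T(-419) + 46235)/(q + r(-624)) = (-219 + 46235)/(-274278 + (73 - 624)) = 46016/(-274278 - 551) = 46016/(-274829) = 46016*(-1/274829) = -46016/274829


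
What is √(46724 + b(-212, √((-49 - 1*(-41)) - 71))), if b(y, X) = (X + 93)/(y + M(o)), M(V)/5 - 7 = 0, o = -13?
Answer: √(1463799735 - 177*I*√79)/177 ≈ 216.16 - 0.00011616*I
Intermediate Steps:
M(V) = 35 (M(V) = 35 + 5*0 = 35 + 0 = 35)
b(y, X) = (93 + X)/(35 + y) (b(y, X) = (X + 93)/(y + 35) = (93 + X)/(35 + y))
√(46724 + b(-212, √((-49 - 1*(-41)) - 71))) = √(46724 + (93 + √((-49 - 1*(-41)) - 71))/(35 - 212)) = √(46724 + (93 + √((-49 + 41) - 71))/(-177)) = √(46724 - (93 + √(-8 - 71))/177) = √(46724 - (93 + √(-79))/177) = √(46724 - (93 + I*√79)/177) = √(46724 + (-31/59 - I*√79/177)) = √(2756685/59 - I*√79/177)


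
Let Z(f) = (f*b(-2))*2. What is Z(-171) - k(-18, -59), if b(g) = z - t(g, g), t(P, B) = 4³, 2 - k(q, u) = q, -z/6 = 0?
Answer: 21868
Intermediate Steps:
z = 0 (z = -6*0 = 0)
k(q, u) = 2 - q
t(P, B) = 64
b(g) = -64 (b(g) = 0 - 1*64 = 0 - 64 = -64)
Z(f) = -128*f (Z(f) = (f*(-64))*2 = -64*f*2 = -128*f)
Z(-171) - k(-18, -59) = -128*(-171) - (2 - 1*(-18)) = 21888 - (2 + 18) = 21888 - 1*20 = 21888 - 20 = 21868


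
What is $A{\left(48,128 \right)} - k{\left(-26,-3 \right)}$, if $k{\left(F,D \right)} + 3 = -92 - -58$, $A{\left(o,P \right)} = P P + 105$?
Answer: $16526$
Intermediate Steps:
$A{\left(o,P \right)} = 105 + P^{2}$ ($A{\left(o,P \right)} = P^{2} + 105 = 105 + P^{2}$)
$k{\left(F,D \right)} = -37$ ($k{\left(F,D \right)} = -3 - 34 = -37$)
$A{\left(48,128 \right)} - k{\left(-26,-3 \right)} = \left(105 + 128^{2}\right) - -37 = \left(105 + 16384\right) + 37 = 16489 + 37 = 16526$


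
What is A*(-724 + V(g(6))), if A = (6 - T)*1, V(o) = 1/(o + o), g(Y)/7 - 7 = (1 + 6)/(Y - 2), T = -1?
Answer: -177378/35 ≈ -5067.9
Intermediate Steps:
g(Y) = 49 + 49/(-2 + Y) (g(Y) = 49 + 7*((1 + 6)/(Y - 2)) = 49 + 7*(7/(-2 + Y)) = 49 + 49/(-2 + Y))
V(o) = 1/(2*o)
A = 7 (A = (6 - 1*(-1))*1 = (6 + 1)*1 = 7*1 = 7)
A*(-724 + V(g(6))) = 7*(-724 + 1/(2*((49*(-1 + 6)/(-2 + 6))))) = 7*(-724 + 1/(2*((49*5/4)))) = 7*(-724 + 1/(2*((49*(¼)*5)))) = 7*(-724 + 1/(2*(245/4))) = 7*(-724 + (½)*(4/245)) = 7*(-724 + 2/245) = 7*(-177378/245) = -177378/35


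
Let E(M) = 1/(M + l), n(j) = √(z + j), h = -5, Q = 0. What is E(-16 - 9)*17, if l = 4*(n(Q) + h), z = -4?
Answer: -765/2089 - 136*I/2089 ≈ -0.3662 - 0.065103*I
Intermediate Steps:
n(j) = √(-4 + j)
l = -20 + 8*I (l = 4*(√(-4 + 0) - 5) = 4*(√(-4) - 5) = 4*(2*I - 5) = 4*(-5 + 2*I) = -20 + 8*I ≈ -20.0 + 8.0*I)
E(M) = 1/(-20 + M + 8*I) (E(M) = 1/(M + (-20 + 8*I)) = 1/(-20 + M + 8*I))
E(-16 - 9)*17 = 17/(-20 + (-16 - 9) + 8*I) = 17/(-20 - 25 + 8*I) = 17/(-45 + 8*I) = ((-45 - 8*I)/2089)*17 = 17*(-45 - 8*I)/2089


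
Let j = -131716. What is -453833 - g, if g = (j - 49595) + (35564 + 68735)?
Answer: -376821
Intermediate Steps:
g = -77012 (g = (-131716 - 49595) + (35564 + 68735) = -181311 + 104299 = -77012)
-453833 - g = -453833 - 1*(-77012) = -453833 + 77012 = -376821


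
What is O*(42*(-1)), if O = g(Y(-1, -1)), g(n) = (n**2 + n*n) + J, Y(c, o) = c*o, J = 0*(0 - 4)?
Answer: -84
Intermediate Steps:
J = 0 (J = 0*(-4) = 0)
g(n) = 2*n**2 (g(n) = (n**2 + n*n) + 0 = (n**2 + n**2) + 0 = 2*n**2 + 0 = 2*n**2)
O = 2 (O = 2*(-1*(-1))**2 = 2*1**2 = 2*1 = 2)
O*(42*(-1)) = 2*(42*(-1)) = 2*(-42) = -84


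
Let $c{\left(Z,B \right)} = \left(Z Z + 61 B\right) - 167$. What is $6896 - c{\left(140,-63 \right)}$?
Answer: $-8694$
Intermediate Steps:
$c{\left(Z,B \right)} = -167 + Z^{2} + 61 B$ ($c{\left(Z,B \right)} = \left(Z^{2} + 61 B\right) - 167 = -167 + Z^{2} + 61 B$)
$6896 - c{\left(140,-63 \right)} = 6896 - \left(-167 + 140^{2} + 61 \left(-63\right)\right) = 6896 - \left(-167 + 19600 - 3843\right) = 6896 - 15590 = -8694$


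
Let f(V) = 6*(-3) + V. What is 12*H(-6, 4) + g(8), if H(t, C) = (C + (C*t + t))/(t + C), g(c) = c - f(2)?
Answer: 180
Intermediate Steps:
f(V) = -18 + V
g(c) = 16 + c (g(c) = c - (-18 + 2) = c - 1*(-16) = c + 16 = 16 + c)
H(t, C) = (C + t + C*t)/(C + t) (H(t, C) = (C + (t + C*t))/(C + t) = (C + t + C*t)/(C + t))
12*H(-6, 4) + g(8) = 12*((4 - 6 + 4*(-6))/(4 - 6)) + (16 + 8) = 12*((4 - 6 - 24)/(-2)) + 24 = 12*(-½*(-26)) + 24 = 12*13 + 24 = 156 + 24 = 180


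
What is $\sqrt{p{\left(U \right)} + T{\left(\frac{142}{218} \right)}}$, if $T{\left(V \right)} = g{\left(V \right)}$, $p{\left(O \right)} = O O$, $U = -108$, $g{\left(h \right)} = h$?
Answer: $\frac{\sqrt{138587723}}{109} \approx 108.0$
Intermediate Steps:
$p{\left(O \right)} = O^{2}$
$T{\left(V \right)} = V$
$\sqrt{p{\left(U \right)} + T{\left(\frac{142}{218} \right)}} = \sqrt{\left(-108\right)^{2} + \frac{142}{218}} = \sqrt{11664 + 142 \cdot \frac{1}{218}} = \sqrt{11664 + \frac{71}{109}} = \sqrt{\frac{1271447}{109}} = \frac{\sqrt{138587723}}{109}$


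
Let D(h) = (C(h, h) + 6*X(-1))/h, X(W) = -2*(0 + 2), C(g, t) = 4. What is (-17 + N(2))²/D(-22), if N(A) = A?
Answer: 495/2 ≈ 247.50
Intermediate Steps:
X(W) = -4 (X(W) = -2*2 = -4)
D(h) = -20/h (D(h) = (4 + 6*(-4))/h = (4 - 24)/h = -20/h)
(-17 + N(2))²/D(-22) = (-17 + 2)²/((-20/(-22))) = (-15)²/((-20*(-1/22))) = 225/(10/11) = 225*(11/10) = 495/2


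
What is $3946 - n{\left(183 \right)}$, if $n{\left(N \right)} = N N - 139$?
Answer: $-29404$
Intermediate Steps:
$n{\left(N \right)} = -139 + N^{2}$ ($n{\left(N \right)} = N^{2} - 139 = -139 + N^{2}$)
$3946 - n{\left(183 \right)} = 3946 - \left(-139 + 183^{2}\right) = 3946 - \left(-139 + 33489\right) = 3946 - 33350 = -29404$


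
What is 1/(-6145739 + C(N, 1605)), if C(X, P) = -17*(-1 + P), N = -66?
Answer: -1/6173007 ≈ -1.6200e-7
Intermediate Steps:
C(X, P) = 17 - 17*P
1/(-6145739 + C(N, 1605)) = 1/(-6145739 + (17 - 17*1605)) = 1/(-6145739 + (17 - 27285)) = 1/(-6145739 - 27268) = 1/(-6173007) = -1/6173007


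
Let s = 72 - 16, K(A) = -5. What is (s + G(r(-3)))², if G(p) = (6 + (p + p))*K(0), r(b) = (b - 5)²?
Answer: 376996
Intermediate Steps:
s = 56
r(b) = (-5 + b)²
G(p) = -30 - 10*p (G(p) = (6 + (p + p))*(-5) = (6 + 2*p)*(-5) = -30 - 10*p)
(s + G(r(-3)))² = (56 + (-30 - 10*(-5 - 3)²))² = (56 + (-30 - 10*(-8)²))² = (56 + (-30 - 10*64))² = (56 + (-30 - 640))² = (56 - 670)² = (-614)² = 376996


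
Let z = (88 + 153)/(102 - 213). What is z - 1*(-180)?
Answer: 19739/111 ≈ 177.83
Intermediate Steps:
z = -241/111 (z = 241/(-111) = 241*(-1/111) = -241/111 ≈ -2.1712)
z - 1*(-180) = -241/111 - 1*(-180) = -241/111 + 180 = 19739/111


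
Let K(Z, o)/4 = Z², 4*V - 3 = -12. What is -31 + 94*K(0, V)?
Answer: -31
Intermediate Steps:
V = -9/4 (V = ¾ + (¼)*(-12) = ¾ - 3 = -9/4 ≈ -2.2500)
K(Z, o) = 4*Z²
-31 + 94*K(0, V) = -31 + 94*(4*0²) = -31 + 94*(4*0) = -31 + 94*0 = -31 + 0 = -31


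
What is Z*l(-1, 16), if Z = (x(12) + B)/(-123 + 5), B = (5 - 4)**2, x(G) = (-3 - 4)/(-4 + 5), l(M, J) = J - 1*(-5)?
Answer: 63/59 ≈ 1.0678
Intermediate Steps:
l(M, J) = 5 + J (l(M, J) = J + 5 = 5 + J)
x(G) = -7 (x(G) = -7/1 = -7*1 = -7)
B = 1 (B = 1**2 = 1)
Z = 3/59 (Z = (-7 + 1)/(-123 + 5) = -6/(-118) = -6*(-1/118) = 3/59 ≈ 0.050847)
Z*l(-1, 16) = 3*(5 + 16)/59 = (3/59)*21 = 63/59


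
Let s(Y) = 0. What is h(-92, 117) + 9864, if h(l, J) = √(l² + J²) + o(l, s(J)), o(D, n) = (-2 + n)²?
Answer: 9868 + √22153 ≈ 10017.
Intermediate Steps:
h(l, J) = 4 + √(J² + l²) (h(l, J) = √(l² + J²) + (-2 + 0)² = √(J² + l²) + (-2)² = √(J² + l²) + 4 = 4 + √(J² + l²))
h(-92, 117) + 9864 = (4 + √(117² + (-92)²)) + 9864 = (4 + √(13689 + 8464)) + 9864 = (4 + √22153) + 9864 = 9868 + √22153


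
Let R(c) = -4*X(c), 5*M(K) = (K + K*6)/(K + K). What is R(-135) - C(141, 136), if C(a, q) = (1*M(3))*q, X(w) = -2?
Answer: -436/5 ≈ -87.200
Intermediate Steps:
M(K) = 7/10 (M(K) = ((K + K*6)/(K + K))/5 = ((K + 6*K)/((2*K)))/5 = ((7*K)*(1/(2*K)))/5 = (⅕)*(7/2) = 7/10)
C(a, q) = 7*q/10 (C(a, q) = (1*(7/10))*q = 7*q/10)
R(c) = 8 (R(c) = -4*(-2) = 8)
R(-135) - C(141, 136) = 8 - 7*136/10 = 8 - 1*476/5 = 8 - 476/5 = -436/5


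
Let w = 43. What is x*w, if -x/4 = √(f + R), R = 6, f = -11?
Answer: -172*I*√5 ≈ -384.6*I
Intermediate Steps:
x = -4*I*√5 (x = -4*√(-11 + 6) = -4*I*√5 ≈ -8.9443*I)
x*w = -4*I*√5*43 = -172*I*√5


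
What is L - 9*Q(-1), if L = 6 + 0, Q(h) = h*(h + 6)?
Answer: 51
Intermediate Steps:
Q(h) = h*(6 + h)
L = 6
L - 9*Q(-1) = 6 - (-9)*(6 - 1) = 6 - (-9)*5 = 6 - 9*(-5) = 6 + 45 = 51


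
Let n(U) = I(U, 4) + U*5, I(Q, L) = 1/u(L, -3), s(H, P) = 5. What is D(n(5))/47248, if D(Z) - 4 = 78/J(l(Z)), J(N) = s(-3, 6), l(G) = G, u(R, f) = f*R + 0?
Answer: 49/118120 ≈ 0.00041483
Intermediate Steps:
u(R, f) = R*f (u(R, f) = R*f + 0 = R*f)
I(Q, L) = -1/(3*L) (I(Q, L) = 1/(L*(-3)) = 1/(-3*L) = -1/(3*L))
J(N) = 5
n(U) = -1/12 + 5*U (n(U) = -⅓/4 + U*5 = -⅓*¼ + 5*U = -1/12 + 5*U)
D(Z) = 98/5 (D(Z) = 4 + 78/5 = 98/5)
D(n(5))/47248 = (98/5)/47248 = (98/5)*(1/47248) = 49/118120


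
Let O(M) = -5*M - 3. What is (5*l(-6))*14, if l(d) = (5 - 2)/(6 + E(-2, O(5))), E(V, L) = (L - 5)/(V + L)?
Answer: 2100/71 ≈ 29.577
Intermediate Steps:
O(M) = -3 - 5*M
E(V, L) = (-5 + L)/(L + V)
l(d) = 30/71 (l(d) = (5 - 2)/(6 + (-5 + (-3 - 5*5))/((-3 - 5*5) - 2)) = 3/(6 + (-5 + (-3 - 25))/((-3 - 25) - 2)) = 3/(6 + (-5 - 28)/(-28 - 2)) = 3/(6 - 33/(-30)) = 3/(6 - 1/30*(-33)) = 3/(6 + 11/10) = 3/(71/10) = 3*(10/71) = 30/71)
(5*l(-6))*14 = (5*(30/71))*14 = (150/71)*14 = 2100/71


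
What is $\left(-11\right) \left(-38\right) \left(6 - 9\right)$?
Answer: $-1254$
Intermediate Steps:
$\left(-11\right) \left(-38\right) \left(6 - 9\right) = 418 \left(6 - 9\right) = 418 \left(-3\right) = -1254$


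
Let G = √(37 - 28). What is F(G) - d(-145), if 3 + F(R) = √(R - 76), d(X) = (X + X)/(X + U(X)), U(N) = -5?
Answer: -74/15 + I*√73 ≈ -4.9333 + 8.544*I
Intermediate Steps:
G = 3 (G = √9 = 3)
d(X) = 2*X/(-5 + X) (d(X) = (X + X)/(X - 5) = (2*X)/(-5 + X) = 2*X/(-5 + X))
F(R) = -3 + √(-76 + R) (F(R) = -3 + √(R - 76) = -3 + √(-76 + R))
F(G) - d(-145) = (-3 + √(-76 + 3)) - 2*(-145)/(-5 - 145) = (-3 + √(-73)) - 2*(-145)/(-150) = (-3 + I*√73) - 2*(-145)*(-1)/150 = (-3 + I*√73) - 1*29/15 = (-3 + I*√73) - 29/15 = -74/15 + I*√73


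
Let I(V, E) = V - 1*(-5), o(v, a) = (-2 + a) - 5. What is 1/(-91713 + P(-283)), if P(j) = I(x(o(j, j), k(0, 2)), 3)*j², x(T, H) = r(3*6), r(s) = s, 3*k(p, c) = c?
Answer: 1/1750334 ≈ 5.7132e-7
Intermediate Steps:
k(p, c) = c/3
o(v, a) = -7 + a
x(T, H) = 18 (x(T, H) = 3*6 = 18)
I(V, E) = 5 + V (I(V, E) = V + 5 = 5 + V)
P(j) = 23*j² (P(j) = (5 + 18)*j² = 23*j²)
1/(-91713 + P(-283)) = 1/(-91713 + 23*(-283)²) = 1/(-91713 + 23*80089) = 1/(-91713 + 1842047) = 1/1750334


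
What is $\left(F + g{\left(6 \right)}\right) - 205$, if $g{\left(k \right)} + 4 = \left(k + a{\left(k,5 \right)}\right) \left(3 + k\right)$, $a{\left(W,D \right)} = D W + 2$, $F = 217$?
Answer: $350$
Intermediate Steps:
$a{\left(W,D \right)} = 2 + D W$
$g{\left(k \right)} = -4 + \left(2 + 6 k\right) \left(3 + k\right)$ ($g{\left(k \right)} = -4 + \left(k + \left(2 + 5 k\right)\right) \left(3 + k\right) = -4 + \left(2 + 6 k\right) \left(3 + k\right)$)
$\left(F + g{\left(6 \right)}\right) - 205 = \left(217 + \left(2 + 6 \cdot 6^{2} + 20 \cdot 6\right)\right) - 205 = \left(217 + \left(2 + 6 \cdot 36 + 120\right)\right) - 205 = \left(217 + \left(2 + 216 + 120\right)\right) - 205 = \left(217 + 338\right) - 205 = 555 - 205 = 350$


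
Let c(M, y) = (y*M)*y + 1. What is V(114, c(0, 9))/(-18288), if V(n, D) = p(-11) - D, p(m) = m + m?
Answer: 23/18288 ≈ 0.0012577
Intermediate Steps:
p(m) = 2*m
c(M, y) = 1 + M*y**2 (c(M, y) = (M*y)*y + 1 = M*y**2 + 1 = 1 + M*y**2)
V(n, D) = -22 - D (V(n, D) = 2*(-11) - D = -22 - D)
V(114, c(0, 9))/(-18288) = (-22 - (1 + 0*9**2))/(-18288) = (-22 - (1 + 0*81))*(-1/18288) = (-22 - (1 + 0))*(-1/18288) = (-22 - 1*1)*(-1/18288) = (-22 - 1)*(-1/18288) = -23*(-1/18288) = 23/18288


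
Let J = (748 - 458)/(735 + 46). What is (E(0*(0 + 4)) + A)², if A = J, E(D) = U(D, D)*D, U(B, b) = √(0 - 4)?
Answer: 84100/609961 ≈ 0.13788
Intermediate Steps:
U(B, b) = 2*I (U(B, b) = √(-4) = 2*I)
E(D) = 2*I*D (E(D) = (2*I)*D = 2*I*D)
J = 290/781 ≈ 0.37132
A = 290/781 ≈ 0.37132
(E(0*(0 + 4)) + A)² = (2*I*(0*(0 + 4)) + 290/781)² = (2*I*(0*4) + 290/781)² = (2*I*0 + 290/781)² = (0 + 290/781)² = (290/781)² = 84100/609961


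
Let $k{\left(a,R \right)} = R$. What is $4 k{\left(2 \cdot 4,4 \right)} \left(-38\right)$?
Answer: $-608$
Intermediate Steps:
$4 k{\left(2 \cdot 4,4 \right)} \left(-38\right) = 4 \cdot 4 \left(-38\right) = 16 \left(-38\right) = -608$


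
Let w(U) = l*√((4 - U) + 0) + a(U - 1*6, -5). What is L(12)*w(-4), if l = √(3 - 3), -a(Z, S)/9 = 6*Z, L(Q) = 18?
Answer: 9720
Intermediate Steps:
a(Z, S) = -54*Z
l = 0 (l = √0 = 0)
w(U) = 324 - 54*U (w(U) = 0*√((4 - U) + 0) - 54*(U - 1*6) = 0*√(4 - U) - 54*(U - 6) = 0 - 54*(-6 + U) = 0 + (324 - 54*U) = 324 - 54*U)
L(12)*w(-4) = 18*(324 - 54*(-4)) = 18*(324 + 216) = 18*540 = 9720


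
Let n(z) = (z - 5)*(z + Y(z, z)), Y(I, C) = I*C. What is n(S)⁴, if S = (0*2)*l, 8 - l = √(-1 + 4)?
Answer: 0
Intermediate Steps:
l = 8 - √3 (l = 8 - √(-1 + 4) = 8 - √3 ≈ 6.2680)
Y(I, C) = C*I
S = 0 (S = (0*2)*(8 - √3) = 0*(8 - √3) = 0)
n(z) = (-5 + z)*(z + z²) (n(z) = (z - 5)*(z + z*z) = (-5 + z)*(z + z²))
n(S)⁴ = (0*(-5 + 0² - 4*0))⁴ = (0*(-5 + 0 + 0))⁴ = (0*(-5))⁴ = 0⁴ = 0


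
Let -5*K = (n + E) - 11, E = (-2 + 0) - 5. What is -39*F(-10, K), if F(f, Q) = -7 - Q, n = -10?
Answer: 2457/5 ≈ 491.40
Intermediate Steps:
E = -7 (E = -2 - 5 = -7)
K = 28/5 (K = -((-10 - 7) - 11)/5 = -(-17 - 11)/5 = -⅕*(-28) = 28/5 ≈ 5.6000)
-39*F(-10, K) = -39*(-7 - 1*28/5) = -39*(-7 - 28/5) = -39*(-63/5) = 2457/5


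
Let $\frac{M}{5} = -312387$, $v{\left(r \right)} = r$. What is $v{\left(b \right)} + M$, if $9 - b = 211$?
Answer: $-1562137$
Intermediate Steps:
$b = -202$ ($b = 9 - 211 = -202$)
$M = -1561935$ ($M = 5 \left(-312387\right) = -1561935$)
$v{\left(b \right)} + M = -202 - 1561935 = -1562137$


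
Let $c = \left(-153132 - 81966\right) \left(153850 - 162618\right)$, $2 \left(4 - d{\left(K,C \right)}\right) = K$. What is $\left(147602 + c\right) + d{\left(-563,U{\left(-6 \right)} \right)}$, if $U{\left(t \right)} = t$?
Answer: $\frac{4122974303}{2} \approx 2.0615 \cdot 10^{9}$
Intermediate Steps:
$d{\left(K,C \right)} = 4 - \frac{K}{2}$
$c = 2061339264$ ($c = \left(-235098\right) \left(-8768\right) = 2061339264$)
$\left(147602 + c\right) + d{\left(-563,U{\left(-6 \right)} \right)} = \left(147602 + 2061339264\right) + \left(4 - - \frac{563}{2}\right) = 2061486866 + \left(4 + \frac{563}{2}\right) = 2061486866 + \frac{571}{2} = \frac{4122974303}{2}$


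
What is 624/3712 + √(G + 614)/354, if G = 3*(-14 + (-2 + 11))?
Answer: 39/232 + √599/354 ≈ 0.23724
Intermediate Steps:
G = -15 (G = 3*(-14 + 9) = 3*(-5) = -15)
624/3712 + √(G + 614)/354 = 624/3712 + √(-15 + 614)/354 = 624*(1/3712) + √599*(1/354) = 39/232 + √599/354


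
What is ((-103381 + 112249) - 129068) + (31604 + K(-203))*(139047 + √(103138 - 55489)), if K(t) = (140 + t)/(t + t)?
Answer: 254871880327/58 + 1833041*√47649/58 ≈ 4.4012e+9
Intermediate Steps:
K(t) = (140 + t)/(2*t) (K(t) = (140 + t)/((2*t)) = (140 + t)*(1/(2*t)) = (140 + t)/(2*t))
((-103381 + 112249) - 129068) + (31604 + K(-203))*(139047 + √(103138 - 55489)) = ((-103381 + 112249) - 129068) + (31604 + (½)*(140 - 203)/(-203))*(139047 + √(103138 - 55489)) = (8868 - 129068) + (31604 + (½)*(-1/203)*(-63))*(139047 + √47649) = -120200 + (31604 + 9/58)*(139047 + √47649) = -120200 + 1833041*(139047 + √47649)/58 = -120200 + (254878851927/58 + 1833041*√47649/58) = 254871880327/58 + 1833041*√47649/58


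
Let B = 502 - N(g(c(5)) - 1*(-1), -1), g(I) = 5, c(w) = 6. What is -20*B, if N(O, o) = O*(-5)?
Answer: -10640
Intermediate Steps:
N(O, o) = -5*O
B = 532 (B = 502 - (-5)*(5 - 1*(-1)) = 502 - (-5)*(5 + 1) = 502 - (-5)*6 = 502 - 1*(-30) = 502 + 30 = 532)
-20*B = -20*532 = -10640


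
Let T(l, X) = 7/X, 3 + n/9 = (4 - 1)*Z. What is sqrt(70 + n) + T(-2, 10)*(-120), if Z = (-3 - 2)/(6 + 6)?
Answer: -84 + sqrt(127)/2 ≈ -78.365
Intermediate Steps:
Z = -5/12 ≈ -0.41667
n = -153/4 (n = -27 + 9*((4 - 1)*(-5/12)) = -27 + 9*(3*(-5/12)) = -27 + 9*(-5/4) = -27 - 45/4 = -153/4 ≈ -38.250)
sqrt(70 + n) + T(-2, 10)*(-120) = sqrt(70 - 153/4) + (7/10)*(-120) = sqrt(127/4) + (7*(1/10))*(-120) = sqrt(127)/2 + (7/10)*(-120) = sqrt(127)/2 - 84 = -84 + sqrt(127)/2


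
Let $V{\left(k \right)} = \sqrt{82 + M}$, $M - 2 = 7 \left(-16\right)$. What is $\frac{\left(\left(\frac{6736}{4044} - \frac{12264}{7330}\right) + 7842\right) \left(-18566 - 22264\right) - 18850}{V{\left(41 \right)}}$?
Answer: $\frac{39548976813243 i \sqrt{7}}{1729147} \approx 6.0514 \cdot 10^{7} i$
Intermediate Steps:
$M = -110$ ($M = 2 + 7 \left(-16\right) = 2 - 112 = -110$)
$V{\left(k \right)} = 2 i \sqrt{7}$ ($V{\left(k \right)} = \sqrt{82 - 110} = \sqrt{-28} = 2 i \sqrt{7}$)
$\frac{\left(\left(\frac{6736}{4044} - \frac{12264}{7330}\right) + 7842\right) \left(-18566 - 22264\right) - 18850}{V{\left(41 \right)}} = \frac{\left(\left(\frac{6736}{4044} - \frac{12264}{7330}\right) + 7842\right) \left(-18566 - 22264\right) - 18850}{2 i \sqrt{7}} = \left(\left(\left(6736 \cdot \frac{1}{4044} - \frac{6132}{3665}\right) + 7842\right) \left(-40830\right) - 18850\right) \left(- \frac{i \sqrt{7}}{14}\right) = \left(\left(\left(\frac{1684}{1011} - \frac{6132}{3665}\right) + 7842\right) \left(-40830\right) - 18850\right) \left(- \frac{i \sqrt{7}}{14}\right) = \left(\left(- \frac{27592}{3705315} + 7842\right) \left(-40830\right) - 18850\right) \left(- \frac{i \sqrt{7}}{14}\right) = \left(\frac{29057052638}{3705315} \left(-40830\right) - 18850\right) \left(- \frac{i \sqrt{7}}{14}\right) = \left(- \frac{79093297280636}{247021} - 18850\right) \left(- \frac{i \sqrt{7}}{14}\right) = - \frac{79097953626486 \left(- \frac{i \sqrt{7}}{14}\right)}{247021} = \frac{39548976813243 i \sqrt{7}}{1729147}$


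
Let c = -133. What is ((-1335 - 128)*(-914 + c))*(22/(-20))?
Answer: -16849371/10 ≈ -1.6849e+6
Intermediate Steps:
((-1335 - 128)*(-914 + c))*(22/(-20)) = ((-1335 - 128)*(-914 - 133))*(22/(-20)) = (-1463*(-1047))*(22*(-1/20)) = 1531761*(-11/10) = -16849371/10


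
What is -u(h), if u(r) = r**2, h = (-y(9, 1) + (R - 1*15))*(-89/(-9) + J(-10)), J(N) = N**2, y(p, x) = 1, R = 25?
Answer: -978121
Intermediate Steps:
h = 989 (h = (-1*1 + (25 - 1*15))*(-89/(-9) + (-10)**2) = (-1 + (25 - 15))*(-89*(-1/9) + 100) = (-1 + 10)*(89/9 + 100) = 9*(989/9) = 989)
-u(h) = -1*989**2 = -1*978121 = -978121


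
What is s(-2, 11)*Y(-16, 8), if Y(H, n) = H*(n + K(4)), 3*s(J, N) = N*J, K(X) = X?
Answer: 1408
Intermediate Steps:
s(J, N) = J*N/3 (s(J, N) = (N*J)/3 = (J*N)/3 = J*N/3)
Y(H, n) = H*(4 + n) (Y(H, n) = H*(n + 4) = H*(4 + n))
s(-2, 11)*Y(-16, 8) = ((1/3)*(-2)*11)*(-16*(4 + 8)) = -(-352)*12/3 = -22/3*(-192) = 1408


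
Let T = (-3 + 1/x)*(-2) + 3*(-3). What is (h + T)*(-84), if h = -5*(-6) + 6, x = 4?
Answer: -2730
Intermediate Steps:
h = 36 (h = 30 + 6 = 36)
T = -7/2 (T = (-3 + 1/4)*(-2) + 3*(-3) = (-3 + ¼)*(-2) - 9 = -11/4*(-2) - 9 = 11/2 - 9 = -7/2 ≈ -3.5000)
(h + T)*(-84) = (36 - 7/2)*(-84) = (65/2)*(-84) = -2730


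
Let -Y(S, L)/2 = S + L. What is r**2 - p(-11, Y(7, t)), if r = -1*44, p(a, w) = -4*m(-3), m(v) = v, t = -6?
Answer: 1924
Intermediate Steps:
Y(S, L) = -2*L - 2*S (Y(S, L) = -2*(S + L) = -2*(L + S) = -2*L - 2*S)
p(a, w) = 12 (p(a, w) = -4*(-3) = 12)
r = -44
r**2 - p(-11, Y(7, t)) = (-44)**2 - 1*12 = 1936 - 12 = 1924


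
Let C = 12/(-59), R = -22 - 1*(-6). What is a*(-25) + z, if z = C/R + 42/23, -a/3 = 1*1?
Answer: 417081/5428 ≈ 76.839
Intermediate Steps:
a = -3 ≈ -3.0000
R = -16 (R = -22 + 6 = -16)
C = -12/59 (C = 12*(-1/59) = -12/59 ≈ -0.20339)
z = 9981/5428 (z = -12/59/(-16) + 42/23 = -12/59*(-1/16) + 42*(1/23) = 3/236 + 42/23 = 9981/5428 ≈ 1.8388)
a*(-25) + z = -3*(-25) + 9981/5428 = 75 + 9981/5428 = 417081/5428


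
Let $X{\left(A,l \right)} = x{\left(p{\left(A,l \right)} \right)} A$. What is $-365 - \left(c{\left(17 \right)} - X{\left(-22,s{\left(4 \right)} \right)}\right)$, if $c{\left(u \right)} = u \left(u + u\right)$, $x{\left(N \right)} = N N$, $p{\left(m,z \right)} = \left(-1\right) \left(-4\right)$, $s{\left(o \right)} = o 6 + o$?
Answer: $-1295$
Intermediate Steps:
$s{\left(o \right)} = 7 o$ ($s{\left(o \right)} = 6 o + o = 7 o$)
$p{\left(m,z \right)} = 4$
$x{\left(N \right)} = N^{2}$
$c{\left(u \right)} = 2 u^{2}$ ($c{\left(u \right)} = u 2 u = 2 u^{2}$)
$X{\left(A,l \right)} = 16 A$ ($X{\left(A,l \right)} = 4^{2} A = 16 A$)
$-365 - \left(c{\left(17 \right)} - X{\left(-22,s{\left(4 \right)} \right)}\right) = -365 - \left(2 \cdot 17^{2} - 16 \left(-22\right)\right) = -365 - \left(2 \cdot 289 - -352\right) = -365 - \left(578 + 352\right) = -365 - 930 = -1295$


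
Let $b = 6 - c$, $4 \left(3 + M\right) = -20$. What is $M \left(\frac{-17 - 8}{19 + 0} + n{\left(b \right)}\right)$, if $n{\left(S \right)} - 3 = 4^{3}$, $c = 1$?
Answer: $- \frac{9984}{19} \approx -525.47$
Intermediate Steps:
$M = -8$ ($M = -3 + \frac{1}{4} \left(-20\right) = -3 - 5 = -8$)
$b = 5$ ($b = 6 - 1 = 5$)
$n{\left(S \right)} = 67$ ($n{\left(S \right)} = 3 + 4^{3} = 3 + 64 = 67$)
$M \left(\frac{-17 - 8}{19 + 0} + n{\left(b \right)}\right) = - 8 \left(\frac{-17 - 8}{19 + 0} + 67\right) = - 8 \left(- \frac{25}{19} + 67\right) = \left(-8\right) \frac{1248}{19} = - \frac{9984}{19}$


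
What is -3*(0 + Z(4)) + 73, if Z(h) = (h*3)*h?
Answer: -71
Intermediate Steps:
Z(h) = 3*h² (Z(h) = (3*h)*h = 3*h²)
-3*(0 + Z(4)) + 73 = -3*(0 + 3*4²) + 73 = -3*(0 + 3*16) + 73 = -3*(0 + 48) + 73 = -3*48 + 73 = -144 + 73 = -71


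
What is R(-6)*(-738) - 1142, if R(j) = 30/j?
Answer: 2548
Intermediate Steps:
R(-6)*(-738) - 1142 = (30/(-6))*(-738) - 1142 = (30*(-⅙))*(-738) - 1142 = -5*(-738) - 1142 = 3690 - 1142 = 2548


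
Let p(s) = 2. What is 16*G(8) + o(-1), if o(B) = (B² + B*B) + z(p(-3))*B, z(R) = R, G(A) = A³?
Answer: 8192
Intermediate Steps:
o(B) = 2*B + 2*B² (o(B) = (B² + B*B) + 2*B = (B² + B²) + 2*B = 2*B² + 2*B = 2*B + 2*B²)
16*G(8) + o(-1) = 16*8³ + 2*(-1)*(1 - 1) = 16*512 + 2*(-1)*0 = 8192 + 0 = 8192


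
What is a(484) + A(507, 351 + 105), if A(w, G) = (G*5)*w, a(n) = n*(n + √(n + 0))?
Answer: 1400864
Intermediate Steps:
a(n) = n*(n + √n)
A(w, G) = 5*G*w (A(w, G) = (5*G)*w = 5*G*w)
a(484) + A(507, 351 + 105) = (484² + 484^(3/2)) + 5*(351 + 105)*507 = (234256 + 10648) + 5*456*507 = 244904 + 1155960 = 1400864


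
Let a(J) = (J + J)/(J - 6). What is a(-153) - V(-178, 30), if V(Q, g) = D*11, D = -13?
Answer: 7681/53 ≈ 144.92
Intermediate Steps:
V(Q, g) = -143 (V(Q, g) = -13*11 = -143)
a(J) = 2*J/(-6 + J) (a(J) = (2*J)/(-6 + J) = 2*J/(-6 + J))
a(-153) - V(-178, 30) = 2*(-153)/(-6 - 153) - 1*(-143) = 2*(-153)/(-159) + 143 = 2*(-153)*(-1/159) + 143 = 102/53 + 143 = 7681/53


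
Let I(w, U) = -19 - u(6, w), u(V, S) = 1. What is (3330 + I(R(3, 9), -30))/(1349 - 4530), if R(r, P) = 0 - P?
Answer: -3310/3181 ≈ -1.0406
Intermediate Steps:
R(r, P) = -P
I(w, U) = -20 (I(w, U) = -19 - 1*1 = -19 - 1 = -20)
(3330 + I(R(3, 9), -30))/(1349 - 4530) = (3330 - 20)/(1349 - 4530) = 3310/(-3181) = 3310*(-1/3181) = -3310/3181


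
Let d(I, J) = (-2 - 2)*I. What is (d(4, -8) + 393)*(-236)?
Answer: -88972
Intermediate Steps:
d(I, J) = -4*I
(d(4, -8) + 393)*(-236) = (-4*4 + 393)*(-236) = (-16 + 393)*(-236) = 377*(-236) = -88972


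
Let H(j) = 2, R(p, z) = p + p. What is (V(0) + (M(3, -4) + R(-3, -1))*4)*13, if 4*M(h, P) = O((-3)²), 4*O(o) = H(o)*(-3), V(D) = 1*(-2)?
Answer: -715/2 ≈ -357.50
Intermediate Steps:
V(D) = -2
R(p, z) = 2*p
O(o) = -3/2 (O(o) = (2*(-3))/4 = (¼)*(-6) = -3/2)
M(h, P) = -3/8 (M(h, P) = (¼)*(-3/2) = -3/8)
(V(0) + (M(3, -4) + R(-3, -1))*4)*13 = (-2 + (-3/8 + 2*(-3))*4)*13 = (-2 + (-3/8 - 6)*4)*13 = (-2 - 51/8*4)*13 = (-2 - 51/2)*13 = -55/2*13 = -715/2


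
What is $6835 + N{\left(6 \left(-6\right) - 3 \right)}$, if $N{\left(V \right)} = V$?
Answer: $6796$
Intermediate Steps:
$6835 + N{\left(6 \left(-6\right) - 3 \right)} = 6835 + \left(6 \left(-6\right) - 3\right) = 6835 - 39 = 6796$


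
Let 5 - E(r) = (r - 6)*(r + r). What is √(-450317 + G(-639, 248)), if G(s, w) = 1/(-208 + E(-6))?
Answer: 100*I*√5422222/347 ≈ 671.06*I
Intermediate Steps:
E(r) = 5 - 2*r*(-6 + r) (E(r) = 5 - (r - 6)*(r + r) = 5 - (-6 + r)*2*r = 5 - 2*r*(-6 + r))
G(s, w) = -1/347 (G(s, w) = 1/(-208 + (5 - 2*(-6)² + 12*(-6))) = 1/(-208 + (5 - 2*36 - 72)) = 1/(-208 + (5 - 72 - 72)) = 1/(-208 - 139) = 1/(-347) = -1/347)
√(-450317 + G(-639, 248)) = √(-450317 - 1/347) = √(-156260000/347) = 100*I*√5422222/347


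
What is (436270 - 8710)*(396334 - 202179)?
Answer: 83012911800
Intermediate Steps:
(436270 - 8710)*(396334 - 202179) = 427560*194155 = 83012911800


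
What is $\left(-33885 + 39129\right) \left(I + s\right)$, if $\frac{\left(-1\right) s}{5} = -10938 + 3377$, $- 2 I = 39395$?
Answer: $94955730$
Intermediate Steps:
$I = - \frac{39395}{2}$ ($I = \left(- \frac{1}{2}\right) 39395 = - \frac{39395}{2} \approx -19698.0$)
$s = 37805$ ($s = - 5 \left(-10938 + 3377\right) = \left(-5\right) \left(-7561\right) = 37805$)
$\left(-33885 + 39129\right) \left(I + s\right) = \left(-33885 + 39129\right) \left(- \frac{39395}{2} + 37805\right) = 5244 \cdot \frac{36215}{2} = 94955730$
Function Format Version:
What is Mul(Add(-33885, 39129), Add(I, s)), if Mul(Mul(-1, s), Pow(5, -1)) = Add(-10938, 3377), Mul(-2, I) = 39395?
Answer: 94955730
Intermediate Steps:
I = Rational(-39395, 2) (I = Mul(Rational(-1, 2), 39395) = Rational(-39395, 2) ≈ -19698.)
s = 37805 (s = Mul(-5, Add(-10938, 3377)) = Mul(-5, -7561) = 37805)
Mul(Add(-33885, 39129), Add(I, s)) = Mul(Add(-33885, 39129), Add(Rational(-39395, 2), 37805)) = Mul(5244, Rational(36215, 2)) = 94955730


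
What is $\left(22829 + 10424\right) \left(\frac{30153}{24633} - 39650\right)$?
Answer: $- \frac{470683346089}{357} \approx -1.3184 \cdot 10^{9}$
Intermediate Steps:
$\left(22829 + 10424\right) \left(\frac{30153}{24633} - 39650\right) = 33253 \left(30153 \cdot \frac{1}{24633} - 39650\right) = 33253 \left(\frac{437}{357} - 39650\right) = 33253 \left(- \frac{14154613}{357}\right) = - \frac{470683346089}{357}$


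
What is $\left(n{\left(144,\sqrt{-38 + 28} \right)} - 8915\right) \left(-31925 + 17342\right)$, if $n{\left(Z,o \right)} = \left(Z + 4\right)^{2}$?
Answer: $-189418587$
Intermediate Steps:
$n{\left(Z,o \right)} = \left(4 + Z\right)^{2}$
$\left(n{\left(144,\sqrt{-38 + 28} \right)} - 8915\right) \left(-31925 + 17342\right) = \left(\left(4 + 144\right)^{2} - 8915\right) \left(-31925 + 17342\right) = \left(148^{2} - 8915\right) \left(-14583\right) = \left(21904 - 8915\right) \left(-14583\right) = 12989 \left(-14583\right) = -189418587$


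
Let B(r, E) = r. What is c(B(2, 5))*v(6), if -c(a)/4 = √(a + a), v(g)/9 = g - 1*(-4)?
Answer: -720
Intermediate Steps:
v(g) = 36 + 9*g (v(g) = 9*(g - 1*(-4)) = 9*(g + 4) = 9*(4 + g) = 36 + 9*g)
c(a) = -4*√2*√a (c(a) = -4*√(a + a) = -4*√2*√a)
c(B(2, 5))*v(6) = (-4*√2*√2)*(36 + 9*6) = -8*(36 + 54) = -8*90 = -720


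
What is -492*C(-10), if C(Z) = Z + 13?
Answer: -1476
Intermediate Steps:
C(Z) = 13 + Z
-492*C(-10) = -492*(13 - 10) = -492*3 = -1476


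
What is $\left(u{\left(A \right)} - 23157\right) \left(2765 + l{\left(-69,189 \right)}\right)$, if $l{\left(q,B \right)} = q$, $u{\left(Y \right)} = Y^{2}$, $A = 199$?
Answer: $44333024$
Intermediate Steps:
$\left(u{\left(A \right)} - 23157\right) \left(2765 + l{\left(-69,189 \right)}\right) = \left(199^{2} - 23157\right) \left(2765 - 69\right) = \left(39601 - 23157\right) 2696 = 16444 \cdot 2696 = 44333024$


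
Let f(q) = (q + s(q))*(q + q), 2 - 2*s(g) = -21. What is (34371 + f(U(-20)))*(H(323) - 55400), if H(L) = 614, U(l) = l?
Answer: -1901676846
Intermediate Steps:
s(g) = 23/2 (s(g) = 1 - ½*(-21) = 1 + 21/2 = 23/2)
f(q) = 2*q*(23/2 + q) (f(q) = (q + 23/2)*(q + q) = (23/2 + q)*(2*q) = 2*q*(23/2 + q))
(34371 + f(U(-20)))*(H(323) - 55400) = (34371 - 20*(23 + 2*(-20)))*(614 - 55400) = (34371 - 20*(23 - 40))*(-54786) = (34371 - 20*(-17))*(-54786) = (34371 + 340)*(-54786) = 34711*(-54786) = -1901676846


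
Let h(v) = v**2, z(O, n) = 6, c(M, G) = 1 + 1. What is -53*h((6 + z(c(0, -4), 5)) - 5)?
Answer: -2597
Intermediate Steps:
c(M, G) = 2
-53*h((6 + z(c(0, -4), 5)) - 5) = -53*((6 + 6) - 5)**2 = -53*(12 - 5)**2 = -53*7**2 = -53*49 = -2597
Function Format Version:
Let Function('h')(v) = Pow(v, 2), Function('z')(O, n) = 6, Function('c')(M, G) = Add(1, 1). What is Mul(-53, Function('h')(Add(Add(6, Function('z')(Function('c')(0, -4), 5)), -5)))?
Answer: -2597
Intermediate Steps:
Function('c')(M, G) = 2
Mul(-53, Function('h')(Add(Add(6, Function('z')(Function('c')(0, -4), 5)), -5))) = Mul(-53, Pow(Add(Add(6, 6), -5), 2)) = Mul(-53, Pow(Add(12, -5), 2)) = Mul(-53, Pow(7, 2)) = Mul(-53, 49) = -2597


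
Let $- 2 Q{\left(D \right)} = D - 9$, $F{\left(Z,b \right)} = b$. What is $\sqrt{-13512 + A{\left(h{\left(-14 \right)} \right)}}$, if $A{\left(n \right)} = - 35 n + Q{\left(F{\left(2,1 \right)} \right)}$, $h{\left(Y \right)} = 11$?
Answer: $i \sqrt{13893} \approx 117.87 i$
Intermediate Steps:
$Q{\left(D \right)} = \frac{9}{2} - \frac{D}{2}$ ($Q{\left(D \right)} = - \frac{D - 9}{2} = - \frac{-9 + D}{2} = \frac{9}{2} - \frac{D}{2}$)
$A{\left(n \right)} = 4 - 35 n$ ($A{\left(n \right)} = - 35 n + \left(\frac{9}{2} - \frac{1}{2}\right) = - 35 n + 4 = 4 - 35 n$)
$\sqrt{-13512 + A{\left(h{\left(-14 \right)} \right)}} = \sqrt{-13512 + \left(4 - 385\right)} = \sqrt{-13512 - 381} = \sqrt{-13893} = i \sqrt{13893}$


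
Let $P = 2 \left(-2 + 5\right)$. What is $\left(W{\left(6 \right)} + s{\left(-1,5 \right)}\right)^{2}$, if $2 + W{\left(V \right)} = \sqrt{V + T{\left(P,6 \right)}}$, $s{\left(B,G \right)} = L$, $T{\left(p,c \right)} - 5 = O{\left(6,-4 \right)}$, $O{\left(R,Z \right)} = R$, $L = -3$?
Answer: $\left(5 - \sqrt{17}\right)^{2} \approx 0.76894$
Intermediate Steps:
$P = 6$ ($P = 2 \cdot 3 = 6$)
$T{\left(p,c \right)} = 11$ ($T{\left(p,c \right)} = 5 + 6 = 11$)
$s{\left(B,G \right)} = -3$
$W{\left(V \right)} = -2 + \sqrt{11 + V}$ ($W{\left(V \right)} = -2 + \sqrt{V + 11} = -2 + \sqrt{11 + V}$)
$\left(W{\left(6 \right)} + s{\left(-1,5 \right)}\right)^{2} = \left(\left(-2 + \sqrt{11 + 6}\right) - 3\right)^{2} = \left(\left(-2 + \sqrt{17}\right) - 3\right)^{2} = \left(-5 + \sqrt{17}\right)^{2}$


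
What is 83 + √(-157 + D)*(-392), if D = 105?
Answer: 83 - 784*I*√13 ≈ 83.0 - 2826.8*I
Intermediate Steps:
83 + √(-157 + D)*(-392) = 83 + √(-157 + 105)*(-392) = 83 + √(-52)*(-392) = 83 + (2*I*√13)*(-392) = 83 - 784*I*√13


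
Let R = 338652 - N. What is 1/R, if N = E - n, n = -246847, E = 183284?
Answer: -1/91479 ≈ -1.0931e-5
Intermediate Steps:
N = 430131 (N = 183284 - 1*(-246847) = 183284 + 246847 = 430131)
R = -91479 (R = 338652 - 1*430131 = 338652 - 430131 = -91479)
1/R = 1/(-91479) = -1/91479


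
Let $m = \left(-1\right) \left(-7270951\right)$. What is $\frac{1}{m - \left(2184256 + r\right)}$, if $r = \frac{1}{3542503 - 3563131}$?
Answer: $\frac{20628}{104928344461} \approx 1.9659 \cdot 10^{-7}$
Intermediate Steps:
$r = - \frac{1}{20628}$ ($r = \frac{1}{-20628} = - \frac{1}{20628} \approx -4.8478 \cdot 10^{-5}$)
$m = 7270951$
$\frac{1}{m - \left(2184256 + r\right)} = \frac{1}{7270951 - \frac{45056832767}{20628}} = \frac{1}{\frac{104928344461}{20628}} = \frac{20628}{104928344461}$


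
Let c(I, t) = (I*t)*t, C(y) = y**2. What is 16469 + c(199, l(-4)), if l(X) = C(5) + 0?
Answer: 140844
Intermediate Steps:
l(X) = 25 (l(X) = 5**2 + 0 = 25 + 0 = 25)
c(I, t) = I*t**2
16469 + c(199, l(-4)) = 16469 + 199*25**2 = 16469 + 199*625 = 16469 + 124375 = 140844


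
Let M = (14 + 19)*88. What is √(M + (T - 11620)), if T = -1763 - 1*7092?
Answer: I*√17571 ≈ 132.56*I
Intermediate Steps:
T = -8855 (T = -1763 - 7092 = -8855)
M = 2904 (M = 33*88 = 2904)
√(M + (T - 11620)) = √(2904 + (-8855 - 11620)) = √(2904 - 20475) = √(-17571) = I*√17571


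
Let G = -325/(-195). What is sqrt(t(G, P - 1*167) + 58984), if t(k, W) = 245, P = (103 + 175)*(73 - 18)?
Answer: 3*sqrt(6581) ≈ 243.37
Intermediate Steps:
G = 5/3 (G = -325*(-1/195) = 5/3 ≈ 1.6667)
P = 15290 (P = 278*55 = 15290)
sqrt(t(G, P - 1*167) + 58984) = sqrt(245 + 58984) = sqrt(59229) = 3*sqrt(6581)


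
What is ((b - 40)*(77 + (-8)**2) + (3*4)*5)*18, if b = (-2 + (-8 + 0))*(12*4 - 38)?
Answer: -354240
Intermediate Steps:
b = -100 (b = (-2 - 8)*(48 - 38) = -10*10 = -100)
((b - 40)*(77 + (-8)**2) + (3*4)*5)*18 = ((-100 - 40)*(77 + (-8)**2) + (3*4)*5)*18 = (-140*(77 + 64) + 12*5)*18 = (-140*141 + 60)*18 = (-19740 + 60)*18 = -19680*18 = -354240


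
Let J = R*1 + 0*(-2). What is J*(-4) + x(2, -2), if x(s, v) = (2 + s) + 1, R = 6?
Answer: -19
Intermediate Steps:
x(s, v) = 3 + s
J = 6 (J = 6*1 + 0*(-2) = 6 + 0 = 6)
J*(-4) + x(2, -2) = 6*(-4) + (3 + 2) = -24 + 5 = -19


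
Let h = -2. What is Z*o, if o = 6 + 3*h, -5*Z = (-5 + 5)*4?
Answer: 0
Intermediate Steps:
Z = 0 (Z = -(-5 + 5)*4/5 = -0*4 = -1/5*0 = 0)
o = 0 (o = 6 + 3*(-2) = 6 - 6 = 0)
Z*o = 0*0 = 0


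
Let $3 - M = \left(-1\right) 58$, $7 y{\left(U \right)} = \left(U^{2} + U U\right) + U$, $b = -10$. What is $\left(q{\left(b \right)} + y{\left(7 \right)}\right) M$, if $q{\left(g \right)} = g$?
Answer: $305$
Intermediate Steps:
$y{\left(U \right)} = \frac{U}{7} + \frac{2 U^{2}}{7}$ ($y{\left(U \right)} = \frac{\left(U^{2} + U U\right) + U}{7} = \frac{\left(U^{2} + U^{2}\right) + U}{7} = \frac{2 U^{2} + U}{7} = \frac{U + 2 U^{2}}{7} = \frac{U}{7} + \frac{2 U^{2}}{7}$)
$M = 61$ ($M = 3 - \left(-1\right) 58 = 3 - -58 = 3 + 58 = 61$)
$\left(q{\left(b \right)} + y{\left(7 \right)}\right) M = \left(-10 + \frac{1}{7} \cdot 7 \left(1 + 2 \cdot 7\right)\right) 61 = \left(-10 + \frac{1}{7} \cdot 7 \left(1 + 14\right)\right) 61 = \left(-10 + \frac{1}{7} \cdot 7 \cdot 15\right) 61 = \left(-10 + 15\right) 61 = 5 \cdot 61 = 305$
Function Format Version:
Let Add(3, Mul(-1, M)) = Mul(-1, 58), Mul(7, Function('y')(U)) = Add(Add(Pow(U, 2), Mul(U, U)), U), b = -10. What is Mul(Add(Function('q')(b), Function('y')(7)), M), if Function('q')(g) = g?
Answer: 305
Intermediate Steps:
Function('y')(U) = Add(Mul(Rational(1, 7), U), Mul(Rational(2, 7), Pow(U, 2))) (Function('y')(U) = Mul(Rational(1, 7), Add(Add(Pow(U, 2), Mul(U, U)), U)) = Mul(Rational(1, 7), Add(Add(Pow(U, 2), Pow(U, 2)), U)) = Mul(Rational(1, 7), Add(Mul(2, Pow(U, 2)), U)) = Mul(Rational(1, 7), Add(U, Mul(2, Pow(U, 2)))) = Add(Mul(Rational(1, 7), U), Mul(Rational(2, 7), Pow(U, 2))))
M = 61 (M = Add(3, Mul(-1, Mul(-1, 58))) = Add(3, Mul(-1, -58)) = Add(3, 58) = 61)
Mul(Add(Function('q')(b), Function('y')(7)), M) = Mul(Add(-10, Mul(Rational(1, 7), 7, Add(1, Mul(2, 7)))), 61) = Mul(Add(-10, Mul(Rational(1, 7), 7, Add(1, 14))), 61) = Mul(Add(-10, Mul(Rational(1, 7), 7, 15)), 61) = Mul(Add(-10, 15), 61) = Mul(5, 61) = 305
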